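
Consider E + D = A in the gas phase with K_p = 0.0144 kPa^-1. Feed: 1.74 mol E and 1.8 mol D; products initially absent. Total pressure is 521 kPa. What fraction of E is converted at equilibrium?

X = 0.668

Let X = conversion of E (basis 1.74 mol E); extent of reaction ξ = 1.74X.
At extent ξ: n_E = 1.74 − 1.74X; n_D = 1.8 − 1.74X; n_A = 1.74X.
Total moles n_T = 3.54 − 1.74X.
Mole fractions y_i = n_i/n_T; K_p = p_A / (p_E p_D) with p_i = y_i·P.
Equating to 0.0144 kPa^-1 and solving on 0 < X < 1: X = 0.668.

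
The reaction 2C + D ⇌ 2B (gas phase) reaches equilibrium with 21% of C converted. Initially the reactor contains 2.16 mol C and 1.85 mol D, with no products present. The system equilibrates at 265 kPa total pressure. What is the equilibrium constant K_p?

K_p = 0.000621 kPa^-1

Let X = conversion of C (basis 2.16 mol C); extent of reaction ξ = 1.08X.
Mole table: n_C = 2.16 − 2.16X; n_D = 1.85 − 1.08X; n_B = 2.16X.
Summing: n_T = 4.01 − 1.08X.
At X = 0.21: n_C = 1.71, n_D = 1.62, n_B = 0.454, n_T = 3.78.
p_i = (n_i/n_T)·P. K_p = p_B^2 / (p_C^2 p_D) = 0.000621 kPa^-1.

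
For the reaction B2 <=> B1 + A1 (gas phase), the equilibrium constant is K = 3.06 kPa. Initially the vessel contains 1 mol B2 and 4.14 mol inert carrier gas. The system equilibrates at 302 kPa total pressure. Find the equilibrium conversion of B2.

X = 0.207

Take 1 mol B2 as basis and let X be its fractional conversion, so ξ = X.
Mole table: n_B2 = 1 − X; n_B1 = X; n_A1 = X; n_I = 4.14 (inert).
Summing: n_T = 5.14 + X.
Mole fractions y_i = n_i/n_T; K = p_B1 p_A1 / (p_B2) with p_i = y_i·P.
Equating to 3.06 kPa and solving on 0 < X < 1: X = 0.207.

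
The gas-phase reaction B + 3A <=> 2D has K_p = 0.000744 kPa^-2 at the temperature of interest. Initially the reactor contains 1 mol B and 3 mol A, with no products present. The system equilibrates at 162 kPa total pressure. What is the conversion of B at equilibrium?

Take 1 mol B as basis and let X be its fractional conversion, so ξ = X.
Moles: n_B = 1 − X; n_A = 3 − 3X; n_D = 2X.
Total moles n_T = 4 − 2X.
Mole fractions y_i = n_i/n_T; K_p = p_D^2 / (p_B p_A^3) with p_i = y_i·P.
Setting this equal to 0.000744 kPa^-2 and taking the physical root (0 < X < 1) gives X = 0.615.

X = 0.615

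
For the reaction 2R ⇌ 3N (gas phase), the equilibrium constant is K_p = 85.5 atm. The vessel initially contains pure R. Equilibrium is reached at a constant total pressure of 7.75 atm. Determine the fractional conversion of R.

Take 1 mol R as basis and let X be its fractional conversion, so ξ = 0.5X.
Species balance: n_R = 1 − X; n_N = 1.5X.
Summing: n_T = 1 + 0.5X.
y_i = n_i/n_T, p_i = y_i·P. K_p = p_N^3 / (p_R^2).
Setting this equal to 85.5 atm and taking the physical root (0 < X < 1) gives X = 0.714.

X = 0.714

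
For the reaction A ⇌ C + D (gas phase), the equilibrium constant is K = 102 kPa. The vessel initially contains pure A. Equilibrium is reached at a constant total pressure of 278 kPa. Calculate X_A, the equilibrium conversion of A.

X = 0.518

Take 1 mol A as basis and let X be its fractional conversion, so ξ = X.
At extent ξ: n_A = 1 − X; n_C = X; n_D = X.
n_T = Σnᵢ = 1 + X.
With p_i = (n_i/n_T)P, K = p_C p_D / (p_A).
Substituting and setting equal to 102 kPa gives a polynomial in X; the root in (0,1) is X = 0.518.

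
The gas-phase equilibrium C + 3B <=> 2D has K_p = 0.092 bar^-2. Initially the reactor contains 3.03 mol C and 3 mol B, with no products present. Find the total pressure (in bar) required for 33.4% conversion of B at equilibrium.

Take 3 mol B as basis and let X be its fractional conversion, so ξ = X.
Mole table: n_C = 3.03 − X; n_B = 3 − 3X; n_D = 2X.
Summing: n_T = 6.03 − 2X.
K_p = p_D^2 / (p_C p_B^3) with p_i = (n_i/n_T)·P.
At X = 0.334: the mole-fraction product g(X) = Π y_i^ν_i = 0.5966. Since K_p = g(X)·P^{-2}, P = (g/K_p)^(1/2) = (0.5966/0.092)^(1/2) = 2.55 bar.

P = 2.55 bar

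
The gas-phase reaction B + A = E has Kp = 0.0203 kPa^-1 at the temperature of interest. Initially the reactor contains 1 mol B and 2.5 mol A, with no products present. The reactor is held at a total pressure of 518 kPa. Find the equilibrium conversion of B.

Basis: 1 mol B initially; let X = conversion of B. Extent ξ = X.
Moles: n_B = 1 − X; n_A = 2.5 − X; n_E = X.
Total moles n_T = 3.5 − X.
Mole fractions y_i = n_i/n_T; Kp = p_E / (p_B p_A) with p_i = y_i·P.
Substituting and setting equal to 0.0203 kPa^-1 gives a polynomial in X; the root in (0,1) is X = 0.867.

X = 0.867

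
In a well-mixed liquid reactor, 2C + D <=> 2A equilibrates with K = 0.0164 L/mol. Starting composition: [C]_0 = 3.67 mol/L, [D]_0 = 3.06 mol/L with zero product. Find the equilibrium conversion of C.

X = 0.175

Let X = conversion of C; extent ξ = 3.67X/2 mol/L.
Concentrations: [C] = 3.67 − 3.67X; [D] = 3.06 − 1.83X; [A] = 3.67X.
K = [A]^2 / ([C]^2 [D]).
This equals 0.0164 at X = 0.175 (the root in 0 < X < 1).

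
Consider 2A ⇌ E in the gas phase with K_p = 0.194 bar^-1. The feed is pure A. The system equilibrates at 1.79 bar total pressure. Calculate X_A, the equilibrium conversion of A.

X = 0.353

Basis: 1 mol A initially; let X = conversion of A. Extent ξ = 0.5X.
Species balance: n_A = 1 − X; n_E = 0.5X.
Summing: n_T = 1 − 0.5X.
y_i = n_i/n_T, p_i = y_i·P. K_p = p_E / (p_A^2).
Equating to 0.194 bar^-1 and solving on 0 < X < 1: X = 0.353.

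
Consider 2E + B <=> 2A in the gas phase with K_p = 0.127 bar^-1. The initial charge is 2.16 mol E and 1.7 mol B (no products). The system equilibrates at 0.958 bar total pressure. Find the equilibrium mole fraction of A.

y_A = 0.108

Take 2.16 mol E as basis and let X be its fractional conversion, so ξ = 1.08X.
Moles: n_E = 2.16 − 2.16X; n_B = 1.7 − 1.08X; n_A = 2.16X.
Total moles n_T = 3.86 − 1.08X.
With p_i = (n_i/n_T)P, K_p = p_A^2 / (p_E^2 p_B).
This yields a degree-3 equation in X; solving on (0,1), X = 0.183.
Then n_A = 0.394, n_T = 3.66, so y_A = 0.108.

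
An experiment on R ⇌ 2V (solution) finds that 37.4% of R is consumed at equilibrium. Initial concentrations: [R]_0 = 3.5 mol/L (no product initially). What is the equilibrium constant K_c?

K_c = 3.13 mol/L

Let X = conversion of R.
Concentrations: [R] = 3.5 − 3.5X; [V] = 7X.
At X = 0.374: [R] = 2.19, [V] = 2.62.
K_c = [V]^2 / ([R]) = 3.13 mol/L.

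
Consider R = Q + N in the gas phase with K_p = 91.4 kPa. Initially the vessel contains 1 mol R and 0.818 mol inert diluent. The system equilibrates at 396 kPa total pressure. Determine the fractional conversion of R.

X = 0.512

Let X = conversion of R (basis 1 mol R); extent of reaction ξ = X.
Species balance: n_R = 1 − X; n_Q = X; n_N = X; n_I = 0.818 (inert).
Summing: n_T = 1.82 + X.
Mole fractions y_i = n_i/n_T; K_p = p_Q p_N / (p_R) with p_i = y_i·P.
Equating to 91.4 kPa and solving on 0 < X < 1: X = 0.512.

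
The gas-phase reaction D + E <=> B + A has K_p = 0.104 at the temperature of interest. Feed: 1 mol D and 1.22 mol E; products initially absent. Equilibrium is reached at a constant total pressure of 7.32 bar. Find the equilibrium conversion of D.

X = 0.269

Take 1 mol D as basis and let X be its fractional conversion, so ξ = X.
Mole table: n_D = 1 − X; n_E = 1.22 − X; n_B = X; n_A = X.
n_T stays at 2.22 (no change in mole number).
With p_i = (n_i/n_T)P, K_p = p_B p_A / (p_D p_E).
Substituting and setting equal to 0.104 gives a polynomial in X; the root in (0,1) is X = 0.269.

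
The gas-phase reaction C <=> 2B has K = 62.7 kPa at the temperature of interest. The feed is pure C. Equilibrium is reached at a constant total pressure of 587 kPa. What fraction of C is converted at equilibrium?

Basis: 1 mol C initially; let X = conversion of C. Extent ξ = X.
Moles: n_C = 1 − X; n_B = 2X.
Summing: n_T = 1 + X.
With p_i = (n_i/n_T)P, K = p_B^2 / (p_C).
Equating to 62.7 kPa and solving on 0 < X < 1: X = 0.161.

X = 0.161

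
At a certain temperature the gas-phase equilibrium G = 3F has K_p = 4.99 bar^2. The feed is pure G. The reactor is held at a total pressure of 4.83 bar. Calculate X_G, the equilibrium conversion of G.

Basis: 1 mol G initially; let X = conversion of G. Extent ξ = X.
Mole table: n_G = 1 − X; n_F = 3X.
n_T = Σnᵢ = 1 + 2X.
Mole fractions y_i = n_i/n_T; K_p = p_F^3 / (p_G) with p_i = y_i·P.
This yields a degree-3 equation in X; solving on (0,1), X = 0.236.

X = 0.236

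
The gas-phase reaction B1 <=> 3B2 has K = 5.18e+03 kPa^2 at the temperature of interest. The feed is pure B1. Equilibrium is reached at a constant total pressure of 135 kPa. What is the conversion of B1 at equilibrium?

X = 0.262

Take 1 mol B1 as basis and let X be its fractional conversion, so ξ = X.
Species balance: n_B1 = 1 − X; n_B2 = 3X.
n_T = Σnᵢ = 1 + 2X.
With p_i = (n_i/n_T)P, K = p_B2^3 / (p_B1).
This yields a degree-3 equation in X; solving on (0,1), X = 0.262.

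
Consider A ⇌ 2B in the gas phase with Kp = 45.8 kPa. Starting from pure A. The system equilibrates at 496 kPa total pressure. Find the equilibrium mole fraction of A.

y_A = 0.739

Take 1 mol A as basis and let X be its fractional conversion, so ξ = X.
At extent ξ: n_A = 1 − X; n_B = 2X.
Summing: n_T = 1 + X.
Mole fractions y_i = n_i/n_T; Kp = p_B^2 / (p_A) with p_i = y_i·P.
Equating to 45.8 kPa and solving on 0 < X < 1: X = 0.150.
Then n_A = 0.85, n_T = 1.15, so y_A = 0.739.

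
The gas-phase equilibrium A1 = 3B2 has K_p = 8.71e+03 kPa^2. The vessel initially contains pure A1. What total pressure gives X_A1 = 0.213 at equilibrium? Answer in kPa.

Take 1 mol A1 as basis and let X be its fractional conversion, so ξ = X.
Moles: n_A1 = 1 − X; n_B2 = 3X.
Total moles n_T = 1 + 2X.
K_p = p_B2^3 / (p_A1) with p_i = (n_i/n_T)·P.
At X = 0.213: the mole-fraction product g(X) = Π y_i^ν_i = 0.163. Since K_p = g(X)·P^{2}, P = (K_p/g)^(1/2) = (8.71e+03/0.163)^(1/2) = 231 kPa.

P = 231 kPa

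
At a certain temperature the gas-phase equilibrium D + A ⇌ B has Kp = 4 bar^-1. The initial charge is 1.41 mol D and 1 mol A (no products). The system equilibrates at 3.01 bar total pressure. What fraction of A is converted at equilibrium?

Take 1 mol A as basis and let X be its fractional conversion, so ξ = X.
At extent ξ: n_D = 1.41 − X; n_A = 1 − X; n_B = X.
n_T = Σnᵢ = 2.41 − X.
y_i = n_i/n_T, p_i = y_i·P. Kp = p_B / (p_D p_A).
Substituting and setting equal to 4 bar^-1 gives a polynomial in X; the root in (0,1) is X = 0.818.

X = 0.818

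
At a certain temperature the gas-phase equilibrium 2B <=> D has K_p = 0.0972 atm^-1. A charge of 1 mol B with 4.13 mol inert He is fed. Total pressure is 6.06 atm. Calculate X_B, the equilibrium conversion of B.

X = 0.163

Basis: 1 mol B initially; let X = conversion of B. Extent ξ = 0.5X.
At extent ξ: n_B = 1 − X; n_D = 0.5X; n_I = 4.13 (inert).
n_T = Σnᵢ = 5.13 − 0.5X.
y_i = n_i/n_T, p_i = y_i·P. K_p = p_D / (p_B^2).
Setting this equal to 0.0972 atm^-1 and taking the physical root (0 < X < 1) gives X = 0.163.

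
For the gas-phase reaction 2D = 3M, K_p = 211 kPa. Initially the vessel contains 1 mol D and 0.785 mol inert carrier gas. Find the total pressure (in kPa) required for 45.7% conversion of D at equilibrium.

P = 389 kPa

Let X = conversion of D (basis 1 mol D); extent of reaction ξ = 0.5X.
Species balance: n_D = 1 − X; n_M = 1.5X; n_I = 0.785 (inert).
n_T = Σnᵢ = 1.79 + 0.5X.
K_p = p_M^3 / (p_D^2) with p_i = (n_i/n_T)·P.
At X = 0.457: the mole-fraction product g(X) = Π y_i^ν_i = 0.5426. Since K_p = g(X)·P^{1}, P = (K_p/g)^(1/1) = (211/0.5426)^(1/1) = 389 kPa.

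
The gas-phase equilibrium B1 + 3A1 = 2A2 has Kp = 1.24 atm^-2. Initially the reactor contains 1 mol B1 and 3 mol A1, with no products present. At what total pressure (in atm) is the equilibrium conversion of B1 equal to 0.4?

P = 1.23 atm

Take 1 mol B1 as basis and let X be its fractional conversion, so ξ = X.
Species balance: n_B1 = 1 − X; n_A1 = 3 − 3X; n_A2 = 2X.
Total moles n_T = 4 − 2X.
Kp = p_A2^2 / (p_B1 p_A1^3) with p_i = (n_i/n_T)·P.
At X = 0.4: the mole-fraction product g(X) = Π y_i^ν_i = 1.873. Since Kp = g(X)·P^{-2}, P = (g/Kp)^(1/2) = (1.873/1.24)^(1/2) = 1.23 atm.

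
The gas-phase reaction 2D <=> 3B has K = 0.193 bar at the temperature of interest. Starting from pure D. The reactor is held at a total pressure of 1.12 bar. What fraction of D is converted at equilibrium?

Take 1 mol D as basis and let X be its fractional conversion, so ξ = 0.5X.
At extent ξ: n_D = 1 − X; n_B = 1.5X.
Total moles n_T = 1 + 0.5X.
With p_i = (n_i/n_T)P, K = p_B^3 / (p_D^2).
Equating to 0.193 bar and solving on 0 < X < 1: X = 0.305.

X = 0.305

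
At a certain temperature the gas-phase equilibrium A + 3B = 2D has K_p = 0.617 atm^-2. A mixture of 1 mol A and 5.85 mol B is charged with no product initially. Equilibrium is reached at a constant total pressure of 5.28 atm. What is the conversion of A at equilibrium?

X = 0.867

Basis: 1 mol A initially; let X = conversion of A. Extent ξ = X.
Mole table: n_A = 1 − X; n_B = 5.85 − 3X; n_D = 2X.
n_T = Σnᵢ = 6.85 − 2X.
Mole fractions y_i = n_i/n_T; K_p = p_D^2 / (p_A p_B^3) with p_i = y_i·P.
This yields a degree-4 equation in X; solving on (0,1), X = 0.867.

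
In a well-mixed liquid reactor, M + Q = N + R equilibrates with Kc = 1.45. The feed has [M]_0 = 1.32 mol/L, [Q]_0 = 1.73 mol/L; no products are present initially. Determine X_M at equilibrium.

Let X = conversion of M; extent ξ = 1.32·X mol/L.
Concentrations: [M] = 1.32 − 1.32X; [Q] = 1.73 − 1.32X; [N] = 1.32X; [R] = 1.32X.
Kc = [N] [R] / ([M] [Q]).
Solving Kc = 1.45 for X ∈ (0,1): X = 0.619.

X = 0.619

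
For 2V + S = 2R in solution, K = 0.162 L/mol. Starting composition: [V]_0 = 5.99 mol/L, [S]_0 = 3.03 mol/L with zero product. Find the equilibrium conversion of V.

X = 0.360

Let X = conversion of V; extent ξ = 5.99X/2 mol/L.
Concentrations: [V] = 5.99 − 5.99X; [S] = 3.03 − 3X; [R] = 5.99X.
K = [R]^2 / ([V]^2 [S]).
Equating to 0.162 L/mol: the physical root is X = 0.360.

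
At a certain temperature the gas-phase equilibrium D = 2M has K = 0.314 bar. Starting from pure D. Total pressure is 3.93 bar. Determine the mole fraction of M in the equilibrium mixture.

Let X = conversion of D (basis 1 mol D); extent of reaction ξ = X.
At extent ξ: n_D = 1 − X; n_M = 2X.
n_T = Σnᵢ = 1 + X.
y_i = n_i/n_T, p_i = y_i·P. K = p_M^2 / (p_D).
Equating to 0.314 bar and solving on 0 < X < 1: X = 0.140.
Then n_M = 0.28, n_T = 1.14, so y_M = 0.246.

y_M = 0.246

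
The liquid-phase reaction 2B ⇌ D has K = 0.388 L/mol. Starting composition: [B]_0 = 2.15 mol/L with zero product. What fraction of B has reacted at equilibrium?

Let X = conversion of B; extent ξ = 2.15X/2 mol/L.
Concentrations: [B] = 2.15 − 2.15X; [D] = 1.07X.
K = [D] / ([B]^2).
Setting equal to 0.388 and solving for X on (0,1) gives X = 0.470.

X = 0.470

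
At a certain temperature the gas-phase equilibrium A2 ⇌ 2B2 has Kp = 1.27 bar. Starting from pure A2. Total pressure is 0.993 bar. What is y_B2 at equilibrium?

y_B2 = 0.660

Take 1 mol A2 as basis and let X be its fractional conversion, so ξ = X.
Mole table: n_A2 = 1 − X; n_B2 = 2X.
Summing: n_T = 1 + X.
Mole fractions y_i = n_i/n_T; Kp = p_B2^2 / (p_A2) with p_i = y_i·P.
Substituting and setting equal to 1.27 bar gives a polynomial in X; the root in (0,1) is X = 0.492.
Then n_B2 = 0.984, n_T = 1.49, so y_B2 = 0.660.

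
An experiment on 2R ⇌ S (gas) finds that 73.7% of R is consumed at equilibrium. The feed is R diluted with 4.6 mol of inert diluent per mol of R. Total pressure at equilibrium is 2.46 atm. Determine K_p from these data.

Take 1 mol R as basis and let X be its fractional conversion, so ξ = 0.5X.
At extent ξ: n_R = 1 − X; n_S = 0.5X; n_I = 4.6 (inert).
Total moles n_T = 5.6 − 0.5X.
At X = 0.737: n_R = 0.263, n_S = 0.368, n_T = 5.23.
p_i = (n_i/n_T)·P. K_p = p_S / (p_R^2) = 11.3 atm^-1.

K_p = 11.3 atm^-1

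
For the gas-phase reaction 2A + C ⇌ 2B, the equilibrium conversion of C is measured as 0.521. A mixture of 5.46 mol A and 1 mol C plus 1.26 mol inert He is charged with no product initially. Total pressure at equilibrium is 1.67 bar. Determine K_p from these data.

K_p = 0.501 bar^-1

Take 1 mol C as basis and let X be its fractional conversion, so ξ = X.
Moles: n_A = 5.46 − 2X; n_C = 1 − X; n_B = 2X; n_I = 1.26 (inert).
n_T = Σnᵢ = 7.72 − X.
At X = 0.521: n_A = 4.42, n_C = 0.479, n_B = 1.04, n_T = 7.2.
p_i = (n_i/n_T)·P. K_p = p_B^2 / (p_A^2 p_C) = 0.501 bar^-1.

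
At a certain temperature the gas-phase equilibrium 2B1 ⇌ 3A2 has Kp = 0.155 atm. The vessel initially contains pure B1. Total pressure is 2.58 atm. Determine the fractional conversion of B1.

X = 0.228

Take 1 mol B1 as basis and let X be its fractional conversion, so ξ = 0.5X.
Species balance: n_B1 = 1 − X; n_A2 = 1.5X.
Total moles n_T = 1 + 0.5X.
Mole fractions y_i = n_i/n_T; Kp = p_A2^3 / (p_B1^2) with p_i = y_i·P.
This yields a degree-3 equation in X; solving on (0,1), X = 0.228.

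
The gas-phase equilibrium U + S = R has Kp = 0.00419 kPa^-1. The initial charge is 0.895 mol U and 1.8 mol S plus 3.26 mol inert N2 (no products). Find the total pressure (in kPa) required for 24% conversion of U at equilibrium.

P = 273 kPa

Basis: 0.895 mol U initially; let X = conversion of U. Extent ξ = 0.895X.
Moles: n_U = 0.895 − 0.895X; n_S = 1.8 − 0.895X; n_R = 0.895X; n_I = 3.26 (inert).
Total moles n_T = 5.96 − 0.895X.
Kp = p_R / (p_U p_S) with p_i = (n_i/n_T)·P.
At X = 0.24: the mole-fraction product g(X) = Π y_i^ν_i = 1.144. Since Kp = g(X)·P^{-1}, P = (g/Kp)^(1/1) = (1.144/0.00419)^(1/1) = 273 kPa.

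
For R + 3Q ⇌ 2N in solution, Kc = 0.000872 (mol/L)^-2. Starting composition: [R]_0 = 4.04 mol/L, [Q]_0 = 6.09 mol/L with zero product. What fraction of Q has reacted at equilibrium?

X = 0.162

Let X = conversion of Q; extent ξ = 6.09X/3 mol/L.
Concentrations: [R] = 4.04 − 2.03X; [Q] = 6.09 − 6.09X; [N] = 4.06X.
Kc = [N]^2 / ([R] [Q]^3).
Setting equal to 0.000872 and solving for X on (0,1) gives X = 0.162.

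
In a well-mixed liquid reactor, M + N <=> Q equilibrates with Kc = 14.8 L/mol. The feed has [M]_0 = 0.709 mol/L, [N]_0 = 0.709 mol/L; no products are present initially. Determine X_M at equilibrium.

X = 0.735

Let X = conversion of M; extent ξ = 0.709·X mol/L.
Concentrations: [M] = 0.709 − 0.709X; [N] = 0.709 − 0.709X; [Q] = 0.709X.
Kc = [Q] / ([M] [N]).
Equating to 14.8 L/mol: the physical root is X = 0.735.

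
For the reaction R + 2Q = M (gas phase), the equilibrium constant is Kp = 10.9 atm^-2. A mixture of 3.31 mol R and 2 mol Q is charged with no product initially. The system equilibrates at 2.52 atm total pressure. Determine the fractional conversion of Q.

Basis: 2 mol Q initially; let X = conversion of Q. Extent ξ = X.
Mole table: n_R = 3.31 − X; n_Q = 2 − 2X; n_M = X.
Summing: n_T = 5.31 − 2X.
y_i = n_i/n_T, p_i = y_i·P. Kp = p_M / (p_R p_Q^2).
Substituting and setting equal to 10.9 atm^-2 gives a polynomial in X; the root in (0,1) is X = 0.872.

X = 0.872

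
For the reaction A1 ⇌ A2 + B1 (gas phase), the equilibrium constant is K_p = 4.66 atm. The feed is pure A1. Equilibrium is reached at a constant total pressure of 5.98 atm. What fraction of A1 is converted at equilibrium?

Take 1 mol A1 as basis and let X be its fractional conversion, so ξ = X.
At extent ξ: n_A1 = 1 − X; n_A2 = X; n_B1 = X.
Total moles n_T = 1 + X.
y_i = n_i/n_T, p_i = y_i·P. K_p = p_A2 p_B1 / (p_A1).
Substituting and setting equal to 4.66 atm gives a polynomial in X; the root in (0,1) is X = 0.662.

X = 0.662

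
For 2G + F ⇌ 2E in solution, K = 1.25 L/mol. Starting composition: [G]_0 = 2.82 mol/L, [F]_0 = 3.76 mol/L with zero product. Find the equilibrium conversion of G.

X = 0.653

Let X = conversion of G; extent ξ = 2.82X/2 mol/L.
Concentrations: [G] = 2.82 − 2.82X; [F] = 3.76 − 1.41X; [E] = 2.82X.
K = [E]^2 / ([G]^2 [F]).
This equals 1.25 at X = 0.653 (the root in 0 < X < 1).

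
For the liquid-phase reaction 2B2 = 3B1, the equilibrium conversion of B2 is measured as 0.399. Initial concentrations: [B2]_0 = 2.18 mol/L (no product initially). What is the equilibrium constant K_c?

Let X = conversion of B2.
Concentrations: [B2] = 2.18 − 2.18X; [B1] = 3.27X.
At X = 0.399: [B2] = 1.31, [B1] = 1.3.
K_c = [B1]^3 / ([B2]^2) = 1.29 mol/L.

K_c = 1.29 mol/L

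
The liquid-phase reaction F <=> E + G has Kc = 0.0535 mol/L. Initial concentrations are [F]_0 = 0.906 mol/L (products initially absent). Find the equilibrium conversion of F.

X = 0.215

Let X = conversion of F; extent ξ = 0.906·X mol/L.
Concentrations: [F] = 0.906 − 0.906X; [E] = 0.906X; [G] = 0.906X.
Kc = [E] [G] / ([F]).
This equals 0.0535 at X = 0.215 (the root in 0 < X < 1).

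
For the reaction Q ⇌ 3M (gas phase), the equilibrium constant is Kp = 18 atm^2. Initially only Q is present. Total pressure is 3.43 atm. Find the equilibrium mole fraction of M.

y_M = 0.738

Basis: 1 mol Q initially; let X = conversion of Q. Extent ξ = X.
At extent ξ: n_Q = 1 − X; n_M = 3X.
Summing: n_T = 1 + 2X.
y_i = n_i/n_T, p_i = y_i·P. Kp = p_M^3 / (p_Q).
Setting this equal to 18 atm^2 and taking the physical root (0 < X < 1) gives X = 0.484.
Then n_M = 1.45, n_T = 1.97, so y_M = 0.738.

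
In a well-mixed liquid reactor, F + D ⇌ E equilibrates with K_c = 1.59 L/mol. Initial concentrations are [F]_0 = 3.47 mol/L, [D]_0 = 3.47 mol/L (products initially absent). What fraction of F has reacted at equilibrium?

X = 0.655

Let X = conversion of F; extent ξ = 3.47·X mol/L.
Concentrations: [F] = 3.47 − 3.47X; [D] = 3.47 − 3.47X; [E] = 3.47X.
K_c = [E] / ([F] [D]).
This equals 1.59 at X = 0.655 (the root in 0 < X < 1).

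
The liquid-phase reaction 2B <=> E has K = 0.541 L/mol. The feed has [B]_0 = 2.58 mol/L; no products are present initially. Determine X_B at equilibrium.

Let X = conversion of B; extent ξ = 2.58X/2 mol/L.
Concentrations: [B] = 2.58 − 2.58X; [E] = 1.29X.
K = [E] / ([B]^2).
This equals 0.541 at X = 0.554 (the root in 0 < X < 1).

X = 0.554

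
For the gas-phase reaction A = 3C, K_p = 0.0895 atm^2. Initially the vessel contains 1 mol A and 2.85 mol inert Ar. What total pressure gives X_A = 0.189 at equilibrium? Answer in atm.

P = 2.67 atm

Take 1 mol A as basis and let X be its fractional conversion, so ξ = X.
Species balance: n_A = 1 − X; n_C = 3X; n_I = 2.85 (inert).
Total moles n_T = 3.85 + 2X.
K_p = p_C^3 / (p_A) with p_i = (n_i/n_T)·P.
At X = 0.189: the mole-fraction product g(X) = Π y_i^ν_i = 0.01257. Since K_p = g(X)·P^{2}, P = (K_p/g)^(1/2) = (0.0895/0.01257)^(1/2) = 2.67 atm.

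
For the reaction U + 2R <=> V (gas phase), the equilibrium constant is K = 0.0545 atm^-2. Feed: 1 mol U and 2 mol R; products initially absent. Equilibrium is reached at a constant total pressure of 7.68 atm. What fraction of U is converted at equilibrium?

X = 0.463

Take 1 mol U as basis and let X be its fractional conversion, so ξ = X.
Moles: n_U = 1 − X; n_R = 2 − 2X; n_V = X.
n_T = Σnᵢ = 3 − 2X.
y_i = n_i/n_T, p_i = y_i·P. K = p_V / (p_U p_R^2).
Setting this equal to 0.0545 atm^-2 and taking the physical root (0 < X < 1) gives X = 0.463.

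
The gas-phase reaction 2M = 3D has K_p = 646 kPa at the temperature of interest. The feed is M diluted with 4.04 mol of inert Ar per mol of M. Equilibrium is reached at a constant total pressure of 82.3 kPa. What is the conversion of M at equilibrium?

X = 0.799

Let X = conversion of M (basis 1 mol M); extent of reaction ξ = 0.5X.
Mole table: n_M = 1 − X; n_D = 1.5X; n_I = 4.04 (inert).
Total moles n_T = 5.04 + 0.5X.
Mole fractions y_i = n_i/n_T; K_p = p_D^3 / (p_M^2) with p_i = y_i·P.
Equating to 646 kPa and solving on 0 < X < 1: X = 0.799.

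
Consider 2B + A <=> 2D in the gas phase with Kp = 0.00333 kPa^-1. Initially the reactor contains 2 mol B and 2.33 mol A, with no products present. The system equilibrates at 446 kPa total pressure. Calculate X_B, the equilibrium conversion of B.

X = 0.459

Let X = conversion of B (basis 2 mol B); extent of reaction ξ = X.
At extent ξ: n_B = 2 − 2X; n_A = 2.33 − X; n_D = 2X.
Summing: n_T = 4.33 − X.
Mole fractions y_i = n_i/n_T; Kp = p_D^2 / (p_B^2 p_A) with p_i = y_i·P.
Setting this equal to 0.00333 kPa^-1 and taking the physical root (0 < X < 1) gives X = 0.459.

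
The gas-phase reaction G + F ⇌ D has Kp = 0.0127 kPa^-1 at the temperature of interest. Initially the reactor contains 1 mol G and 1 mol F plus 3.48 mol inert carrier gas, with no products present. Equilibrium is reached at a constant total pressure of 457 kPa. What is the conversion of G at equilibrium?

Take 1 mol G as basis and let X be its fractional conversion, so ξ = X.
Species balance: n_G = 1 − X; n_F = 1 − X; n_D = X; n_I = 3.48 (inert).
n_T = Σnᵢ = 5.48 − X.
With p_i = (n_i/n_T)P, Kp = p_D / (p_G p_F).
This yields a degree-2 equation in X; solving on (0,1), X = 0.405.

X = 0.405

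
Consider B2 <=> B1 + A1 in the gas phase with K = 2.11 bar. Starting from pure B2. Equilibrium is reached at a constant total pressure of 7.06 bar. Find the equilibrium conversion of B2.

X = 0.480

Let X = conversion of B2 (basis 1 mol B2); extent of reaction ξ = X.
Mole table: n_B2 = 1 − X; n_B1 = X; n_A1 = X.
Total moles n_T = 1 + X.
y_i = n_i/n_T, p_i = y_i·P. K = p_B1 p_A1 / (p_B2).
Substituting and setting equal to 2.11 bar gives a polynomial in X; the root in (0,1) is X = 0.480.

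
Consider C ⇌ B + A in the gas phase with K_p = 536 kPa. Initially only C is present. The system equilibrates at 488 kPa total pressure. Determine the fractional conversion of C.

X = 0.723

Basis: 1 mol C initially; let X = conversion of C. Extent ξ = X.
Species balance: n_C = 1 − X; n_B = X; n_A = X.
Summing: n_T = 1 + X.
Mole fractions y_i = n_i/n_T; K_p = p_B p_A / (p_C) with p_i = y_i·P.
This yields a degree-2 equation in X; solving on (0,1), X = 0.723.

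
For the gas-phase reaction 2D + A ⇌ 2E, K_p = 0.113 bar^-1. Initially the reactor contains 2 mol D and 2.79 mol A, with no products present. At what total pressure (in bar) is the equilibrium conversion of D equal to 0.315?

Take 2 mol D as basis and let X be its fractional conversion, so ξ = X.
Mole table: n_D = 2 − 2X; n_A = 2.79 − X; n_E = 2X.
Total moles n_T = 4.79 − X.
K_p = p_E^2 / (p_D^2 p_A) with p_i = (n_i/n_T)·P.
At X = 0.315: the mole-fraction product g(X) = Π y_i^ν_i = 0.3823. Since K_p = g(X)·P^{-1}, P = (g/K_p)^(1/1) = (0.3823/0.113)^(1/1) = 3.38 bar.

P = 3.38 bar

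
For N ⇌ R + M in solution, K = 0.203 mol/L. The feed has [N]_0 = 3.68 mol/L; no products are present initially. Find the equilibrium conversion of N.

X = 0.209

Let X = conversion of N; extent ξ = 3.68·X mol/L.
Concentrations: [N] = 3.68 − 3.68X; [R] = 3.68X; [M] = 3.68X.
K = [R] [M] / ([N]).
Solving K = 0.203 for X ∈ (0,1): X = 0.209.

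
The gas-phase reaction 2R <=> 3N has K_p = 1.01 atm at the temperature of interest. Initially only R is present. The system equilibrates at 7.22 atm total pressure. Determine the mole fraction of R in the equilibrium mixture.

Let X = conversion of R (basis 1 mol R); extent of reaction ξ = 0.5X.
Mole table: n_R = 1 − X; n_N = 1.5X.
Summing: n_T = 1 + 0.5X.
Mole fractions y_i = n_i/n_T; K_p = p_N^3 / (p_R^2) with p_i = y_i·P.
Setting this equal to 1.01 atm and taking the physical root (0 < X < 1) gives X = 0.288.
Then n_R = 0.712, n_T = 1.14, so y_R = 0.622.

y_R = 0.622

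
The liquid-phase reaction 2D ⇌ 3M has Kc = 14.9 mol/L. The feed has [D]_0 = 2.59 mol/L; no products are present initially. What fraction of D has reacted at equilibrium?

X = 0.623

Let X = conversion of D; extent ξ = 2.59X/2 mol/L.
Concentrations: [D] = 2.59 − 2.59X; [M] = 3.88X.
Kc = [M]^3 / ([D]^2).
This equals 14.9 at X = 0.623 (the root in 0 < X < 1).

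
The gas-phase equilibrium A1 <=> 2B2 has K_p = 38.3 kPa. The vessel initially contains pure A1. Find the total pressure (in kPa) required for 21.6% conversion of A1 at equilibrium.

P = 196 kPa

Basis: 1 mol A1 initially; let X = conversion of A1. Extent ξ = X.
Species balance: n_A1 = 1 − X; n_B2 = 2X.
n_T = Σnᵢ = 1 + X.
K_p = p_B2^2 / (p_A1) with p_i = (n_i/n_T)·P.
At X = 0.216: the mole-fraction product g(X) = Π y_i^ν_i = 0.1958. Since K_p = g(X)·P^{1}, P = (K_p/g)^(1/1) = (38.3/0.1958)^(1/1) = 196 kPa.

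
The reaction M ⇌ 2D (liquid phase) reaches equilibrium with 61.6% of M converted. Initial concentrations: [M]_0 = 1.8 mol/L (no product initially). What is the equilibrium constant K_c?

Let X = conversion of M.
Concentrations: [M] = 1.8 − 1.8X; [D] = 3.6X.
At X = 0.616: [M] = 0.691, [D] = 2.22.
K_c = [D]^2 / ([M]) = 7.11 mol/L.

K_c = 7.11 mol/L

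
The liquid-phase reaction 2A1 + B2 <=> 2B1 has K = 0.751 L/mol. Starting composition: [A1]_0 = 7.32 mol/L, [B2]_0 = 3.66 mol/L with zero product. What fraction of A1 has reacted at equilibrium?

Let X = conversion of A1; extent ξ = 7.32X/2 mol/L.
Concentrations: [A1] = 7.32 − 7.32X; [B2] = 3.66 − 3.66X; [B1] = 7.32X.
K = [B1]^2 / ([A1]^2 [B2]).
Equating to 0.751 L/mol: the physical root is X = 0.532.

X = 0.532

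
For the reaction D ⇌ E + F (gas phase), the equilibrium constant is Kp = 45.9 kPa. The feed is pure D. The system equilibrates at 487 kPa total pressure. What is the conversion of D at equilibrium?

Basis: 1 mol D initially; let X = conversion of D. Extent ξ = X.
Species balance: n_D = 1 − X; n_E = X; n_F = X.
n_T = Σnᵢ = 1 + X.
With p_i = (n_i/n_T)P, Kp = p_E p_F / (p_D).
Setting this equal to 45.9 kPa and taking the physical root (0 < X < 1) gives X = 0.293.

X = 0.293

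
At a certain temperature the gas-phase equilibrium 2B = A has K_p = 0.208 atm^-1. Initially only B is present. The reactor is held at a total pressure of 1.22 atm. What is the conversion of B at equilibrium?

Basis: 1 mol B initially; let X = conversion of B. Extent ξ = 0.5X.
At extent ξ: n_B = 1 − X; n_A = 0.5X.
Summing: n_T = 1 − 0.5X.
y_i = n_i/n_T, p_i = y_i·P. K_p = p_A / (p_B^2).
Equating to 0.208 atm^-1 and solving on 0 < X < 1: X = 0.296.

X = 0.296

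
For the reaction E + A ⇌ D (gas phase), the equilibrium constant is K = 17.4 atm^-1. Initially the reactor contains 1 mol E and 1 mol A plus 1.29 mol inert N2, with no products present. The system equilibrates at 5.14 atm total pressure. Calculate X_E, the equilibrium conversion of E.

Take 1 mol E as basis and let X be its fractional conversion, so ξ = X.
Species balance: n_E = 1 − X; n_A = 1 − X; n_D = X; n_I = 1.29 (inert).
Total moles n_T = 3.29 − X.
y_i = n_i/n_T, p_i = y_i·P. K = p_D / (p_E p_A).
This yields a degree-2 equation in X; solving on (0,1), X = 0.848.

X = 0.848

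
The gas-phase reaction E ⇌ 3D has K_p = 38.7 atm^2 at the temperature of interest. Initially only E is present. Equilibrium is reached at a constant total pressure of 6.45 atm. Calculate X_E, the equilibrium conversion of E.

Basis: 1 mol E initially; let X = conversion of E. Extent ξ = X.
Moles: n_E = 1 − X; n_D = 3X.
Total moles n_T = 1 + 2X.
Mole fractions y_i = n_i/n_T; K_p = p_D^3 / (p_E) with p_i = y_i·P.
This yields a degree-3 equation in X; solving on (0,1), X = 0.407.

X = 0.407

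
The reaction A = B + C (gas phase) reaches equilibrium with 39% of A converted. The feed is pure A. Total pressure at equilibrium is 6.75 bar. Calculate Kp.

Basis: 1 mol A initially; let X = conversion of A. Extent ξ = X.
Moles: n_A = 1 − X; n_B = X; n_C = X.
n_T = Σnᵢ = 1 + X.
At X = 0.39: n_A = 0.61, n_B = 0.39, n_C = 0.39, n_T = 1.39.
p_i = (n_i/n_T)·P. Kp = p_B p_C / (p_A) = 1.21 bar.

Kp = 1.21 bar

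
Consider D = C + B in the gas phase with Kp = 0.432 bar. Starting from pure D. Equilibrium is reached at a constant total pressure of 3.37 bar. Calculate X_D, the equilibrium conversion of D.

X = 0.337

Take 1 mol D as basis and let X be its fractional conversion, so ξ = X.
At extent ξ: n_D = 1 − X; n_C = X; n_B = X.
n_T = Σnᵢ = 1 + X.
With p_i = (n_i/n_T)P, Kp = p_C p_B / (p_D).
Substituting and setting equal to 0.432 bar gives a polynomial in X; the root in (0,1) is X = 0.337.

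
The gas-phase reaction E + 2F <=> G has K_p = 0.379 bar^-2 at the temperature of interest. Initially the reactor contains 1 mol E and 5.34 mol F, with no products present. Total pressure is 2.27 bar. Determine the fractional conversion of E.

X = 0.561

Basis: 1 mol E initially; let X = conversion of E. Extent ξ = X.
Species balance: n_E = 1 − X; n_F = 5.34 − 2X; n_G = X.
n_T = Σnᵢ = 6.34 − 2X.
With p_i = (n_i/n_T)P, K_p = p_G / (p_E p_F^2).
Substituting and setting equal to 0.379 bar^-2 gives a polynomial in X; the root in (0,1) is X = 0.561.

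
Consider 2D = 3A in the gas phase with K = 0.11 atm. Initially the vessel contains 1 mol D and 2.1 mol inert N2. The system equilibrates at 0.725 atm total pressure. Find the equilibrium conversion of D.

Basis: 1 mol D initially; let X = conversion of D. Extent ξ = 0.5X.
Species balance: n_D = 1 − X; n_A = 1.5X; n_I = 2.1 (inert).
n_T = Σnᵢ = 3.1 + 0.5X.
Mole fractions y_i = n_i/n_T; K = p_A^3 / (p_D^2) with p_i = y_i·P.
Substituting and setting equal to 0.11 atm gives a polynomial in X; the root in (0,1) is X = 0.383.

X = 0.383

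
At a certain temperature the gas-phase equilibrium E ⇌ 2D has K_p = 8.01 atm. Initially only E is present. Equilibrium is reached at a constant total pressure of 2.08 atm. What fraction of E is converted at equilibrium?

Let X = conversion of E (basis 1 mol E); extent of reaction ξ = X.
Moles: n_E = 1 − X; n_D = 2X.
Summing: n_T = 1 + X.
Mole fractions y_i = n_i/n_T; K_p = p_D^2 / (p_E) with p_i = y_i·P.
This yields a degree-2 equation in X; solving on (0,1), X = 0.700.

X = 0.700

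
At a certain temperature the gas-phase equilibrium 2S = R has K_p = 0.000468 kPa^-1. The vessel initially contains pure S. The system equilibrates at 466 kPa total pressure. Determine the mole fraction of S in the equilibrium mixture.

y_S = 0.844

Take 1 mol S as basis and let X be its fractional conversion, so ξ = 0.5X.
Species balance: n_S = 1 − X; n_R = 0.5X.
n_T = Σnᵢ = 1 − 0.5X.
With p_i = (n_i/n_T)P, K_p = p_R / (p_S^2).
This yields a degree-2 equation in X; solving on (0,1), X = 0.269.
Then n_S = 0.731, n_T = 0.865, so y_S = 0.844.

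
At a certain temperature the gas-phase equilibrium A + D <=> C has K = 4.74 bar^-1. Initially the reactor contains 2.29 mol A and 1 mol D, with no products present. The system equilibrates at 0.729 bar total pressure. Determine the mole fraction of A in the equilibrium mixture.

y_A = 0.617

Take 1 mol D as basis and let X be its fractional conversion, so ξ = X.
Mole table: n_A = 2.29 − X; n_D = 1 − X; n_C = X.
n_T = Σnᵢ = 3.29 − X.
Mole fractions y_i = n_i/n_T; K = p_C / (p_A p_D) with p_i = y_i·P.
Setting this equal to 4.74 bar^-1 and taking the physical root (0 < X < 1) gives X = 0.681.
Then n_A = 1.61, n_T = 2.61, so y_A = 0.617.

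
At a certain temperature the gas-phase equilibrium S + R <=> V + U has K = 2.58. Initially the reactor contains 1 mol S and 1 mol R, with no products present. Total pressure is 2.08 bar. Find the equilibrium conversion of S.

Basis: 1 mol S initially; let X = conversion of S. Extent ξ = X.
Moles: n_S = 1 − X; n_R = 1 − X; n_V = X; n_U = X.
n_T stays at 2 (no change in mole number).
y_i = n_i/n_T, p_i = y_i·P. K = p_V p_U / (p_S p_R).
Substituting and setting equal to 2.58 gives a polynomial in X; the root in (0,1) is X = 0.616.

X = 0.616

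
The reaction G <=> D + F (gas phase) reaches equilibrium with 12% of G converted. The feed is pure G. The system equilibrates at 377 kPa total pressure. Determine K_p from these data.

Basis: 1 mol G initially; let X = conversion of G. Extent ξ = X.
At extent ξ: n_G = 1 − X; n_D = X; n_F = X.
Total moles n_T = 1 + X.
At X = 0.12: n_G = 0.88, n_D = 0.12, n_F = 0.12, n_T = 1.12.
p_i = (n_i/n_T)·P. K_p = p_D p_F / (p_G) = 5.51 kPa.

K_p = 5.51 kPa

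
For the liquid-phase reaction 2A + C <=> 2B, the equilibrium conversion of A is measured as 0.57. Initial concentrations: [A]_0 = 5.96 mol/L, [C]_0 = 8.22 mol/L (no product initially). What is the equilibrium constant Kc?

Kc = 0.269 L/mol

Let X = conversion of A.
Concentrations: [A] = 5.96 − 5.96X; [C] = 8.22 − 2.98X; [B] = 5.96X.
At X = 0.57: [A] = 2.56, [C] = 6.52, [B] = 3.4.
Kc = [B]^2 / ([A]^2 [C]) = 0.269 L/mol.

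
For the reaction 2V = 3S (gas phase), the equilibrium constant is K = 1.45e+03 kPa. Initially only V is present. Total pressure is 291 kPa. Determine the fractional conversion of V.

X = 0.636

Basis: 1 mol V initially; let X = conversion of V. Extent ξ = 0.5X.
Moles: n_V = 1 − X; n_S = 1.5X.
n_T = Σnᵢ = 1 + 0.5X.
With p_i = (n_i/n_T)P, K = p_S^3 / (p_V^2).
Setting this equal to 1.45e+03 kPa and taking the physical root (0 < X < 1) gives X = 0.636.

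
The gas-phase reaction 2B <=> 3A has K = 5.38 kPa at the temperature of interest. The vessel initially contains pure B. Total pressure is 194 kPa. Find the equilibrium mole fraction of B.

Take 1 mol B as basis and let X be its fractional conversion, so ξ = 0.5X.
Species balance: n_B = 1 − X; n_A = 1.5X.
Total moles n_T = 1 + 0.5X.
With p_i = (n_i/n_T)P, K = p_A^3 / (p_B^2).
Setting this equal to 5.38 kPa and taking the physical root (0 < X < 1) gives X = 0.182.
Then n_B = 0.818, n_T = 1.09, so y_B = 0.750.

y_B = 0.750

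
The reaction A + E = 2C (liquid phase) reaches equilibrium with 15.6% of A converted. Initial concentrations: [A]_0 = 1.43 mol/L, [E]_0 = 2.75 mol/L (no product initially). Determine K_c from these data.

K_c = 0.0653

Let X = conversion of A.
Concentrations: [A] = 1.43 − 1.43X; [E] = 2.75 − 1.43X; [C] = 2.86X.
At X = 0.156: [A] = 1.21, [E] = 2.53, [C] = 0.446.
K_c = [C]^2 / ([A] [E]) = 0.0653.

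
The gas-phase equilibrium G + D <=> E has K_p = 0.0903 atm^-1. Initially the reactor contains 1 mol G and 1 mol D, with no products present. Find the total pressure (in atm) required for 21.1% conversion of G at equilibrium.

P = 6.72 atm

Basis: 1 mol G initially; let X = conversion of G. Extent ξ = X.
Moles: n_G = 1 − X; n_D = 1 − X; n_E = X.
n_T = Σnᵢ = 2 − X.
K_p = p_E / (p_G p_D) with p_i = (n_i/n_T)·P.
At X = 0.211: the mole-fraction product g(X) = Π y_i^ν_i = 0.6064. Since K_p = g(X)·P^{-1}, P = (g/K_p)^(1/1) = (0.6064/0.0903)^(1/1) = 6.72 atm.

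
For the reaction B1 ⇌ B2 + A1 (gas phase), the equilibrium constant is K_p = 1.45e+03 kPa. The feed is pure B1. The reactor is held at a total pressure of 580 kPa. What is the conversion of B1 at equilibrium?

X = 0.845

Take 1 mol B1 as basis and let X be its fractional conversion, so ξ = X.
Mole table: n_B1 = 1 − X; n_B2 = X; n_A1 = X.
Total moles n_T = 1 + X.
Mole fractions y_i = n_i/n_T; K_p = p_B2 p_A1 / (p_B1) with p_i = y_i·P.
Substituting and setting equal to 1.45e+03 kPa gives a polynomial in X; the root in (0,1) is X = 0.845.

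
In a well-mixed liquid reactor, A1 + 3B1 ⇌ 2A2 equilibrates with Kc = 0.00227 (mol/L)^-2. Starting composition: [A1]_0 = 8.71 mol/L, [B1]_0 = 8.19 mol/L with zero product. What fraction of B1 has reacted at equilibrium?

Let X = conversion of B1; extent ξ = 8.19X/3 mol/L.
Concentrations: [A1] = 8.71 − 2.73X; [B1] = 8.19 − 8.19X; [A2] = 5.46X.
Kc = [A2]^2 / ([A1] [B1]^3).
Equating to 0.00227 (mol/L)^-2: the physical root is X = 0.321.

X = 0.321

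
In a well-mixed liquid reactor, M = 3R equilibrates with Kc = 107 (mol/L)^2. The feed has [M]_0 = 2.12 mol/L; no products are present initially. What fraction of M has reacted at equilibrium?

X = 0.666

Let X = conversion of M; extent ξ = 2.12·X mol/L.
Concentrations: [M] = 2.12 − 2.12X; [R] = 6.36X.
Kc = [R]^3 / ([M]).
Solving Kc = 107 for X ∈ (0,1): X = 0.666.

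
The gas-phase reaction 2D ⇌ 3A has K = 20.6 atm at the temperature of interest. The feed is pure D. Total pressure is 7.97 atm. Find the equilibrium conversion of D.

X = 0.568

Basis: 1 mol D initially; let X = conversion of D. Extent ξ = 0.5X.
Moles: n_D = 1 − X; n_A = 1.5X.
Total moles n_T = 1 + 0.5X.
Mole fractions y_i = n_i/n_T; K = p_A^3 / (p_D^2) with p_i = y_i·P.
This yields a degree-3 equation in X; solving on (0,1), X = 0.568.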